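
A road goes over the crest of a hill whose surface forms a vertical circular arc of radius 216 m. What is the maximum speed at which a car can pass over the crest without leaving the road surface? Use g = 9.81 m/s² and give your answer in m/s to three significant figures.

46.0 m/s

At the crest the centre of the circle is below the car, so the net downward (centripetal) force is mg − N = mv²/r.
The car leaves the road when N → 0, giving v_max = √(g r) = √(9.81 × 216) = 46.03 m/s.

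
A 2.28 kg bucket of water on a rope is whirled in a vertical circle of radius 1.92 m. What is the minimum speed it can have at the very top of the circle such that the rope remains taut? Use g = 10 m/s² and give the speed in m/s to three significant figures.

4.38 m/s

At the top, both weight mg and T point toward the centre: T + mg = mv²/r.
At minimum speed T → 0, so mg = mv_min²/r ⇒ v_min = √(g r) = √(10.0 × 1.92) = 4.382 m/s.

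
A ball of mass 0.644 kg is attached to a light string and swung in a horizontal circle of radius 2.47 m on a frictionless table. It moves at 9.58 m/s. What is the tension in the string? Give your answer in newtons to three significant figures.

23.9 N

The tension is the only horizontal force, so it supplies the full centripetal force: T = m v²/r = 0.644 × (9.580)²/2.47 = 0.644 × 91.78/2.47 = 23.93 N.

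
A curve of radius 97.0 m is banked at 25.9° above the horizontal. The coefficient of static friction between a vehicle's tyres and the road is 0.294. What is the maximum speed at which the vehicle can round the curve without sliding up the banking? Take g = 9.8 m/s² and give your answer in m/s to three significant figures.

At the maximum speed, friction acts down the slope at its limiting value f = μN. Radially (horizontal, toward centre): N sinθ + μN cosθ = mv²/r. Vertically: N cosθ − μN sinθ = mg.
Dividing: v² = r g (sinθ + μcosθ)/(cosθ − μsinθ).
sinθ + μcosθ = 0.4368 + 0.294×0.8996 = 0.7013; cosθ − μsinθ = 0.8996 − 0.294×0.4368 = 0.7711.
v² = 97.0 × 9.8 × 0.7013/0.7711 = 864.5 m²/s², so v = 29.40 m/s.

29.4 m/s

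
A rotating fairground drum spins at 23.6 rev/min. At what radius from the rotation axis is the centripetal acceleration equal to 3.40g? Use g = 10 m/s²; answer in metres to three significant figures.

5.57 m

ω = 23.6 rev/min × 2π/60 = 2.471 rad/s.
a_c = ω²r = 3.40g ⇒ r = 3.40 × 10.0 / (2.471)² = 34.00/6.108 = 5.567 m.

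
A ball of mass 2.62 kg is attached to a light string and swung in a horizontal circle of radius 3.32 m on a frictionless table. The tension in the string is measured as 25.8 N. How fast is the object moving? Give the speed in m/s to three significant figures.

5.72 m/s

T = m v²/r ⇒ v = √(T r / m) = √(25.8 × 3.32 / 2.62) = √32.69 = 5.718 m/s.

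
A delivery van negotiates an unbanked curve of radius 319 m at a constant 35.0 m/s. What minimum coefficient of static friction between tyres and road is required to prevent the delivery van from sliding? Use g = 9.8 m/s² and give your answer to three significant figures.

0.392

Friction provides the centripetal force: μ_s m g = m v²/r, so μ_s = v²/(g r) = (35.00)²/(9.8 × 319) = 1225/3126 = 0.3918.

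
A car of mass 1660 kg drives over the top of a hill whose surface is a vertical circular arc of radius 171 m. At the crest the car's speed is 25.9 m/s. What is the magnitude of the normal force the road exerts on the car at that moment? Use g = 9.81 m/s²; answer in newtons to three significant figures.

At the crest the centripetal acceleration points downward (toward the centre of the arc), so mg − N = mv²/r.
N = m(g − v²/r) = 1660 × (9.81 − (25.9)²/171) = 1660 × (9.81 − 3.923) = 1660 × 5.887 = 9773 N.

9770 N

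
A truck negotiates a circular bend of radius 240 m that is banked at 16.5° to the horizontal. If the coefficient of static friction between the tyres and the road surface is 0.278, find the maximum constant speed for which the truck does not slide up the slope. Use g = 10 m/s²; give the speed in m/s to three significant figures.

At the maximum speed, friction acts down the slope at its limiting value f = μN. Radially (horizontal, toward centre): N sinθ + μN cosθ = mv²/r. Vertically: N cosθ − μN sinθ = mg.
Dividing: v² = r g (sinθ + μcosθ)/(cosθ − μsinθ).
sinθ + μcosθ = 0.2840 + 0.278×0.9588 = 0.5506; cosθ − μsinθ = 0.9588 − 0.278×0.2840 = 0.8799.
v² = 240 × 10.0 × 0.5506/0.8799 = 1502 m²/s², so v = 38.75 m/s.

38.8 m/s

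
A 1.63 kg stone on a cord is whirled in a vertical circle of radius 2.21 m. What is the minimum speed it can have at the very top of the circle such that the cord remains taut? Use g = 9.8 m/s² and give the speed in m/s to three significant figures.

At the top, both weight mg and T point toward the centre: T + mg = mv²/r.
At minimum speed T → 0, so mg = mv_min²/r ⇒ v_min = √(g r) = √(9.8 × 2.21) = 4.654 m/s.

4.65 m/s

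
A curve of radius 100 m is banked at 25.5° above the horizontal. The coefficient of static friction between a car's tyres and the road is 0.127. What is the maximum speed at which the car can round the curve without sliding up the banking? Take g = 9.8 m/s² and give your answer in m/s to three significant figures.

At the maximum speed, friction acts down the slope at its limiting value f = μN. Radially (horizontal, toward centre): N sinθ + μN cosθ = mv²/r. Vertically: N cosθ − μN sinθ = mg.
Dividing: v² = r g (sinθ + μcosθ)/(cosθ − μsinθ).
sinθ + μcosθ = 0.4305 + 0.127×0.9026 = 0.5451; cosθ − μsinθ = 0.9026 − 0.127×0.4305 = 0.8479.
v² = 100 × 9.8 × 0.5451/0.8479 = 630.1 m²/s², so v = 25.10 m/s.

25.1 m/s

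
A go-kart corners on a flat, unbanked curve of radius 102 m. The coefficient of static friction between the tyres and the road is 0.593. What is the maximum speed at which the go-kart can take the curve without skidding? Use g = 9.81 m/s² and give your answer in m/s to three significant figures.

24.4 m/s

On a flat curve, static friction is the only horizontal force, so it must supply the full centripetal force: μ_s m g = m v²/r.
Mass cancels: v_max = √(μ_s g r) = √(0.593 × 9.81 × 102) = √593.4 = 24.36 m/s.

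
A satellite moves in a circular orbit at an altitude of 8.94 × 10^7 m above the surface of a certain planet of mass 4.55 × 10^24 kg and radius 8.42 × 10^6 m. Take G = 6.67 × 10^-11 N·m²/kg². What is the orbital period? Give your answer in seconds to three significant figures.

349000 s

r = R + h = 8.42 × 10^6 + 8.94 × 10^7 = 9.782 × 10^7 m. Gravity provides the centripetal force: G M m / r² = m v² / r ⇒ v = √(GM/r) = 1761 m/s.
T = 2πr/v = 2π × 9.782 × 10^7 / 1761 = 348900 s.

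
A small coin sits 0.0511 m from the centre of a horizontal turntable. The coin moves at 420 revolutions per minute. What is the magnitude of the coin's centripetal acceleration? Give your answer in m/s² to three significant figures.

98.9 m/s²

ω = 420 rev/min × 2π/60 = 43.98 rad/s, so v = ωr = 43.98 × 0.0511 = 2.247 m/s.
a_c = v²/r = (2.247)²/0.0511 = 5.051/0.0511 = 98.85 m/s².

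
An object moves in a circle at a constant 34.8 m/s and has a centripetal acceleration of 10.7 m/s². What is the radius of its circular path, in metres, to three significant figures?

113 m

a_c = v²/r ⇒ r = v²/a_c = (34.8)²/10.7 = 1211/10.7 = 113.2 m.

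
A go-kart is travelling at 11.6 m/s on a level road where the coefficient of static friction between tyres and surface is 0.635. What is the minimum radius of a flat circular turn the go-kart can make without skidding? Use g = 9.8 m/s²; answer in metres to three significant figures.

21.6 m

At the limit, μ_s m g = m v²/r, so r_min = v²/(μ_s g) = (11.6)²/(0.635 × 9.8) = 134.6/6.223 = 21.62 m.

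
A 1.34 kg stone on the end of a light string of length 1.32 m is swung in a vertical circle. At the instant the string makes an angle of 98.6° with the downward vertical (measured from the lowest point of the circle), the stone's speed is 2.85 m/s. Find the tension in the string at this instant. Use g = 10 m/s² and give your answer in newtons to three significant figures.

Take the radial direction toward the centre of the circle as positive. The component of the weight along the string toward the centre is −mg cos φ (φ measured from the bottom), so Newton's second law along the string gives T − mg cos φ = m v²/r.
cos 98.6° = -0.1495, so T = m(v²/r + g cos φ) = 1.34 × ((2.85)²/1.32 + 10.0 × -0.1495) = 1.34 × (6.153 + (-1.495)) = 1.34 × 4.658 = 6.242 N.

6.24 N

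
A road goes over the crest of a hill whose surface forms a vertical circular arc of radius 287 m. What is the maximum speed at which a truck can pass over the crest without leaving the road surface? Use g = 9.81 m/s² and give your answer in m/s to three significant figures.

53.1 m/s

At the crest the centre of the circle is below the truck, so the net downward (centripetal) force is mg − N = mv²/r.
The truck leaves the road when N → 0, giving v_max = √(g r) = √(9.81 × 287) = 53.06 m/s.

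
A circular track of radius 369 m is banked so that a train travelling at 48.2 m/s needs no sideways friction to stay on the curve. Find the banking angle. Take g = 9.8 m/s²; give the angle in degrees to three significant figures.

32.7°

With no friction, the horizontal component of the normal force provides the centripetal force: N sinθ = mv²/r, while N cosθ = mg vertically.
Dividing: tanθ = v²/(r g) = (48.2)²/(369 × 9.8) = 2323/3616 = 0.6425.
θ = arctan(0.6425) = 32.72°.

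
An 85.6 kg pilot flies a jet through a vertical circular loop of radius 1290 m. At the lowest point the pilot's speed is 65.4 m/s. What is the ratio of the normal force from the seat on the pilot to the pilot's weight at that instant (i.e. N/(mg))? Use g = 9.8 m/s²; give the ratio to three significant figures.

At the bottom, N − mg = mv²/r, so N = m(v²/r + g) and N/(mg) = v²/(rg) + 1 = (65.4)²/(1290 × 9.8) + 1 = 0.3383 + 1 = 1.338.

1.34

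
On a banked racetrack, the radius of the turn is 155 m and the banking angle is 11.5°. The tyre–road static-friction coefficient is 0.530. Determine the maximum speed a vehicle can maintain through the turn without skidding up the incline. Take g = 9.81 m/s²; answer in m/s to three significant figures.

At the maximum speed, friction acts down the slope at its limiting value f = μN. Radially (horizontal, toward centre): N sinθ + μN cosθ = mv²/r. Vertically: N cosθ − μN sinθ = mg.
Dividing: v² = r g (sinθ + μcosθ)/(cosθ − μsinθ).
sinθ + μcosθ = 0.1994 + 0.530×0.9799 = 0.7187; cosθ − μsinθ = 0.9799 − 0.530×0.1994 = 0.8743.
v² = 155 × 9.81 × 0.7187/0.8743 = 1250 m²/s², so v = 35.36 m/s.

35.4 m/s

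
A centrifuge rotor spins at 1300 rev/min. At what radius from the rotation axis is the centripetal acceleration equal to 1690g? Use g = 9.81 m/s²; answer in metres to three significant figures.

0.895 m

ω = 1300 rev/min × 2π/60 = 136.1 rad/s.
a_c = ω²r = 1690g ⇒ r = 1690 × 9.81 / (136.1)² = 16580/18530 = 0.8946 m.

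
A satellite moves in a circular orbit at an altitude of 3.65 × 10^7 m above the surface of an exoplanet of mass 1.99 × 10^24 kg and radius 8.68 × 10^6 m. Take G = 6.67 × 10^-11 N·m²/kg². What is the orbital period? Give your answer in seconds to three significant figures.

r = R + h = 8.68 × 10^6 + 3.65 × 10^7 = 4.518 × 10^7 m. Gravity provides the centripetal force: G M m / r² = m v² / r ⇒ v = √(GM/r) = 1714 m/s.
T = 2πr/v = 2π × 4.518 × 10^7 / 1714 = 165600 s.

166000 s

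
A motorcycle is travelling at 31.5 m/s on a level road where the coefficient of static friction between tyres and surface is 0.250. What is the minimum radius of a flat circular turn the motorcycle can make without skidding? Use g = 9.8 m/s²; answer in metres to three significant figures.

405 m

At the limit, μ_s m g = m v²/r, so r_min = v²/(μ_s g) = (31.5)²/(0.250 × 9.8) = 992.2/2.450 = 405.0 m.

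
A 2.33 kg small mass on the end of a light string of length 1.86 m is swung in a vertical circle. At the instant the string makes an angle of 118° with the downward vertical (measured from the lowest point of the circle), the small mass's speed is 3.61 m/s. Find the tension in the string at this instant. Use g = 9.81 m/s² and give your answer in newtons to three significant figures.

5.59 N

Take the radial direction toward the centre of the circle as positive. The component of the weight along the string toward the centre is −mg cos φ (φ measured from the bottom), so Newton's second law along the string gives T − mg cos φ = m v²/r.
cos 118° = -0.4695, so T = m(v²/r + g cos φ) = 2.33 × ((3.61)²/1.86 + 9.81 × -0.4695) = 2.33 × (7.007 + (-4.606)) = 2.33 × 2.401 = 5.594 N.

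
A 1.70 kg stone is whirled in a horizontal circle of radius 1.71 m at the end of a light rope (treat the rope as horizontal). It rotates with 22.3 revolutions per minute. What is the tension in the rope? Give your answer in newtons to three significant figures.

15.9 N

ω = 22.3 rev/min × 2π/60 = 2.335 rad/s, so v = ωr = 2.335 × 1.71 = 3.993 m/s.
The tension is the only horizontal force, so it supplies the full centripetal force: T = m v²/r = 1.70 × (3.993)²/1.71 = 1.70 × 15.95/1.71 = 15.85 N.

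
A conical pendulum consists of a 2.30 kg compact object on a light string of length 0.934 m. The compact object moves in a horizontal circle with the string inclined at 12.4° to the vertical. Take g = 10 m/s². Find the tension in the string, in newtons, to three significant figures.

Vertically the bob has no acceleration, so T cosθ = mg.
T = mg/cosθ = 2.30 × 10.0 / cos 12.4° = 23.00/0.9767 = 23.55 N.

23.5 N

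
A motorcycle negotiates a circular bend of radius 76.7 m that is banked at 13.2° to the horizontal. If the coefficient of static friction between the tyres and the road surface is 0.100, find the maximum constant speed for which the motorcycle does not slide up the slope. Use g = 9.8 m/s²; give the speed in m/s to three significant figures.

At the maximum speed, friction acts down the slope at its limiting value f = μN. Radially (horizontal, toward centre): N sinθ + μN cosθ = mv²/r. Vertically: N cosθ − μN sinθ = mg.
Dividing: v² = r g (sinθ + μcosθ)/(cosθ − μsinθ).
sinθ + μcosθ = 0.2284 + 0.100×0.9736 = 0.3257; cosθ − μsinθ = 0.9736 − 0.100×0.2284 = 0.9507.
v² = 76.7 × 9.8 × 0.3257/0.9507 = 257.5 m²/s², so v = 16.05 m/s.

16.0 m/s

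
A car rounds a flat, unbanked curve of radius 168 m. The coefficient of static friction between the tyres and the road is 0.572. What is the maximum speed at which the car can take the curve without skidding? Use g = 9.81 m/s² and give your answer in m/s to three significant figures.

30.7 m/s

On a flat curve, static friction is the only horizontal force, so it must supply the full centripetal force: μ_s m g = m v²/r.
Mass cancels: v_max = √(μ_s g r) = √(0.572 × 9.81 × 168) = √942.7 = 30.70 m/s.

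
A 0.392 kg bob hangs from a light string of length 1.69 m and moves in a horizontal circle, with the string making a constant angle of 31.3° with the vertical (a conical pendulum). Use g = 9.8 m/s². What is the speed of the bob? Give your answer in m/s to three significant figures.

The radius of the circle is r = L sinθ = 1.69 × sin 31.3° = 0.8780 m.
Horizontally T sinθ = mv²/r and vertically T cosθ = mg, so tanθ = v²/(rg).
v = √(r g tanθ) = √(0.8780 × 9.8 × 0.6080) = √5.231 = 2.287 m/s.

2.29 m/s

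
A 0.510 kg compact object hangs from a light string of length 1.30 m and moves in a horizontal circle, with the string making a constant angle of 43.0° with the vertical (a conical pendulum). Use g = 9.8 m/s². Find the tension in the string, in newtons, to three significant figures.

Vertically the bob has no acceleration, so T cosθ = mg.
T = mg/cosθ = 0.510 × 9.8 / cos 43.0° = 4.998/0.7314 = 6.834 N.

6.83 N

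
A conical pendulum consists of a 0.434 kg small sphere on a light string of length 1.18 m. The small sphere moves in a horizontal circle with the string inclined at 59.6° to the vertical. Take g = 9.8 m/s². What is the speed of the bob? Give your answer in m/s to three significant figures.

4.12 m/s

The radius of the circle is r = L sinθ = 1.18 × sin 59.6° = 1.018 m.
Horizontally T sinθ = mv²/r and vertically T cosθ = mg, so tanθ = v²/(rg).
v = √(r g tanθ) = √(1.018 × 9.8 × 1.704) = √17.00 = 4.123 m/s.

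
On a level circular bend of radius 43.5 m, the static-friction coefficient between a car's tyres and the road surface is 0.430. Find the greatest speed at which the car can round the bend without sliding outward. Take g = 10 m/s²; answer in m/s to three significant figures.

The only inward force on a level bend is static friction, so at the limit f_s = μ_s N = μ_s m g = m v²/r.
Mass cancels: v_max = √(μ_s g r) = √(0.430 × 10.0 × 43.5) = √187.0 = 13.68 m/s.

13.7 m/s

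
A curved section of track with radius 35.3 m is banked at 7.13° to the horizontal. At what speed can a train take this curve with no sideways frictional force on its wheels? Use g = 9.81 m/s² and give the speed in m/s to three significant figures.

6.58 m/s

On a frictionless banked curve, N sinθ = mv²/r and N cosθ = mg, so tanθ = v²/(rg).
v = √(r g tanθ) = √(35.3 × 9.81 × tan 7.13°) = √(35.3 × 9.81 × 0.1251) = √43.32 = 6.582 m/s.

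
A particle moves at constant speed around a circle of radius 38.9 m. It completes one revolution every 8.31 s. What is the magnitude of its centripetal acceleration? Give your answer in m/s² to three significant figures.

22.2 m/s²

v = 2πr/T = 2π × 38.9/8.31 = 29.41 m/s.
a_c = v²/r = (29.41)²/38.9 = 865.1/38.9 = 22.24 m/s².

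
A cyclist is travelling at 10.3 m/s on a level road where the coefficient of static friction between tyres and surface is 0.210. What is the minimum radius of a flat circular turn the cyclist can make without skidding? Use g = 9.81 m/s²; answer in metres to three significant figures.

51.5 m

At the limit, μ_s m g = m v²/r, so r_min = v²/(μ_s g) = (10.3)²/(0.210 × 9.81) = 106.1/2.060 = 51.50 m.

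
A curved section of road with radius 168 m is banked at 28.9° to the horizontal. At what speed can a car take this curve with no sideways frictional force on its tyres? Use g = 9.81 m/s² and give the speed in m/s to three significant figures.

On a frictionless banked curve, N sinθ = mv²/r and N cosθ = mg, so tanθ = v²/(rg).
v = √(r g tanθ) = √(168 × 9.81 × tan 28.9°) = √(168 × 9.81 × 0.5520) = √909.8 = 30.16 m/s.

30.2 m/s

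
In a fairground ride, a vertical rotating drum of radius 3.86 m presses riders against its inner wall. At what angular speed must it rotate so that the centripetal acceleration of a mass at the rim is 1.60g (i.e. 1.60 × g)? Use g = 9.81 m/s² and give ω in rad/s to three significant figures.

Centripetal acceleration a_c = ω²r. Setting ω²r = 1.60g:
ω = √(1.60g / r) = √(1.60 × 9.81 / 3.86) = √4.066 = 2.017 rad/s.

2.02 rad/s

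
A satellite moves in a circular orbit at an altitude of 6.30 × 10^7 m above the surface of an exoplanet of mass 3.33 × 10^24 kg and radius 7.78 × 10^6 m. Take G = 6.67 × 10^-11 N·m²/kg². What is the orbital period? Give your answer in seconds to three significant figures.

251000 s

r = R + h = 7.78 × 10^6 + 6.30 × 10^7 = 7.078 × 10^7 m. Gravity provides the centripetal force: G M m / r² = m v² / r ⇒ v = √(GM/r) = 1771 m/s.
T = 2πr/v = 2π × 7.078 × 10^7 / 1771 = 251100 s.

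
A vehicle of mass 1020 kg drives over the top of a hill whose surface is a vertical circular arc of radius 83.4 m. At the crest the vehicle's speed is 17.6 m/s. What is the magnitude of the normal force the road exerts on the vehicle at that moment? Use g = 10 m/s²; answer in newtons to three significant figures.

At the crest the centripetal acceleration points downward (toward the centre of the arc), so mg − N = mv²/r.
N = m(g − v²/r) = 1020 × (10.0 − (17.6)²/83.4) = 1020 × (10.0 − 3.714) = 1020 × 6.286 = 6412 N.

6410 N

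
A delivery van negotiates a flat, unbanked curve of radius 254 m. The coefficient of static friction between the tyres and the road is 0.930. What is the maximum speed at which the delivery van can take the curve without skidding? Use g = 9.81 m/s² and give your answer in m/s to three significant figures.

48.1 m/s

On a flat curve, static friction is the only horizontal force, so it must supply the full centripetal force: μ_s m g = m v²/r.
Mass cancels: v_max = √(μ_s g r) = √(0.930 × 9.81 × 254) = √2317 = 48.14 m/s.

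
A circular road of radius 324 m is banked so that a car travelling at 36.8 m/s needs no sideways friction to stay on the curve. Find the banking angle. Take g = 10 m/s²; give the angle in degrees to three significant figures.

22.7°

For a frictionless banked turn: horizontally N sinθ = mv²/r and vertically N cosθ = mg.
Dividing: tanθ = v²/(r g) = (36.8)²/(324 × 10.0) = 1354/3240 = 0.4180.
θ = arctan(0.4180) = 22.68°.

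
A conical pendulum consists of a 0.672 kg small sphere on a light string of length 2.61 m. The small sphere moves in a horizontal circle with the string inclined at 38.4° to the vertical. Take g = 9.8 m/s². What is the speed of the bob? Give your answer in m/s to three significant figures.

The radius of the circle is r = L sinθ = 2.61 × sin 38.4° = 1.621 m.
Horizontally T sinθ = mv²/r and vertically T cosθ = mg, so tanθ = v²/(rg).
v = √(r g tanθ) = √(1.621 × 9.8 × 0.7926) = √12.59 = 3.549 m/s.

3.55 m/s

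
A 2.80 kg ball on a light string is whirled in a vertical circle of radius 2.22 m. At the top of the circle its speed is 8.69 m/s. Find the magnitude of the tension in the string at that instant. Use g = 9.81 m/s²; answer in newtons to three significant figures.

At the top, both T and the weight mg point inward (toward the centre), so T + mg = mv²/r.
T = m(v²/r − g) = 2.80 × ((8.69)²/2.22 − 9.81) = 2.80 × (34.02 − 9.81) = 2.80 × 24.21 = 67.78 N.

67.8 N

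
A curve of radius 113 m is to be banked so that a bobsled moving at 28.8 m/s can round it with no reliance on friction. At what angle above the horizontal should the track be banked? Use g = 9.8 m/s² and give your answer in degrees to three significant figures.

For a frictionless banked turn: horizontally N sinθ = mv²/r and vertically N cosθ = mg.
Dividing: tanθ = v²/(r g) = (28.8)²/(113 × 9.8) = 829.4/1107 = 0.7490.
θ = arctan(0.7490) = 36.83°.

36.8°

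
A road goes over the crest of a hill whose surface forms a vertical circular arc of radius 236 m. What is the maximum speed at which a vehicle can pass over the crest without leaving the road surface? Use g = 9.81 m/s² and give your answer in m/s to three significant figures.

48.1 m/s

At the crest the centre of the circle is below the vehicle, so the net downward (centripetal) force is mg − N = mv²/r.
The vehicle leaves the road when N → 0, giving v_max = √(g r) = √(9.81 × 236) = 48.12 m/s.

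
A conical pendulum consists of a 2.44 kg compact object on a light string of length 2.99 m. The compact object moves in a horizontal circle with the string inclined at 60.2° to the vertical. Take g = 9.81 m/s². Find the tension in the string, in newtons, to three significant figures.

48.2 N

Vertically the bob has no acceleration, so T cosθ = mg.
T = mg/cosθ = 2.44 × 9.81 / cos 60.2° = 23.94/0.4970 = 48.16 N.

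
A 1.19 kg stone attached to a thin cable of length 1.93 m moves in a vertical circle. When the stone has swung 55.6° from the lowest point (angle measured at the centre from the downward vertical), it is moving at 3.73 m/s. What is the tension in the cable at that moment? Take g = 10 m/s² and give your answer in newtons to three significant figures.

15.3 N

Take the radial direction toward the centre of the circle as positive. The component of the weight along the string toward the centre is −mg cos φ (φ measured from the bottom), so Newton's second law along the string gives T − mg cos φ = m v²/r.
cos 55.6° = 0.5650, so T = m(v²/r + g cos φ) = 1.19 × ((3.73)²/1.93 + 10.0 × 0.5650) = 1.19 × (7.209 + (5.650)) = 1.19 × 12.86 = 15.30 N.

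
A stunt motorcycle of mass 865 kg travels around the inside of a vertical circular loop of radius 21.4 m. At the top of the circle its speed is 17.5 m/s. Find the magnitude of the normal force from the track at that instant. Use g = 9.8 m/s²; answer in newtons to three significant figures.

3900 N

At the top, both N and the weight mg point inward (toward the centre), so N + mg = mv²/r.
N = m(v²/r − g) = 865 × ((17.5)²/21.4 − 9.8) = 865 × (14.31 − 9.8) = 865 × 4.511 = 3902 N.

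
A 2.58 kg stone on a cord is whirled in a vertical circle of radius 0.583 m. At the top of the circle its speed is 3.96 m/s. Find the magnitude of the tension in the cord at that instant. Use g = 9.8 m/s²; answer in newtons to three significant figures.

44.1 N

At the top, both T and the weight mg point inward (toward the centre), so T + mg = mv²/r.
T = m(v²/r − g) = 2.58 × ((3.96)²/0.583 − 9.8) = 2.58 × (26.90 − 9.8) = 2.58 × 17.10 = 44.11 N.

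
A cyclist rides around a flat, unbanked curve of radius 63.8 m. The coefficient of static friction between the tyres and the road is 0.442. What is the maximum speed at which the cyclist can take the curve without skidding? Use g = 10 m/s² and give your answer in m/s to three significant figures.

The only inward force on a level bend is static friction, so at the limit f_s = μ_s N = μ_s m g = m v²/r.
Mass cancels: v_max = √(μ_s g r) = √(0.442 × 10.0 × 63.8) = √282.0 = 16.79 m/s.

16.8 m/s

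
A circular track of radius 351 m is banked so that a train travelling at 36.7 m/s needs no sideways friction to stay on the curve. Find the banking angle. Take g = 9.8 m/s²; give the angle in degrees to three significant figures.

21.4°

For a frictionless banked turn: horizontally N sinθ = mv²/r and vertically N cosθ = mg.
Dividing: tanθ = v²/(r g) = (36.7)²/(351 × 9.8) = 1347/3440 = 0.3916.
θ = arctan(0.3916) = 21.38°.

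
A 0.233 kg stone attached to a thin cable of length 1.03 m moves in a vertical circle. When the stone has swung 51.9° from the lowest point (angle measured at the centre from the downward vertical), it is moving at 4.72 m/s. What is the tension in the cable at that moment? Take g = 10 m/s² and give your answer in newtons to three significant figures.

Take the radial direction toward the centre of the circle as positive. The component of the weight along the string toward the centre is −mg cos φ (φ measured from the bottom), so Newton's second law along the string gives T − mg cos φ = m v²/r.
cos 51.9° = 0.6170, so T = m(v²/r + g cos φ) = 0.233 × ((4.72)²/1.03 + 10.0 × 0.6170) = 0.233 × (21.63 + (6.170)) = 0.233 × 27.80 = 6.477 N.

6.48 N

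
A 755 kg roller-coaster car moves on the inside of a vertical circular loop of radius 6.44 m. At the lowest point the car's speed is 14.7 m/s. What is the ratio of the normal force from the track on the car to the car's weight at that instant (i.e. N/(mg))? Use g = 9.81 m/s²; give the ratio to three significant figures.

At the bottom, N − mg = mv²/r, so N = m(v²/r + g) and N/(mg) = v²/(rg) + 1 = (14.7)²/(6.44 × 9.81) + 1 = 3.420 + 1 = 4.420.

4.42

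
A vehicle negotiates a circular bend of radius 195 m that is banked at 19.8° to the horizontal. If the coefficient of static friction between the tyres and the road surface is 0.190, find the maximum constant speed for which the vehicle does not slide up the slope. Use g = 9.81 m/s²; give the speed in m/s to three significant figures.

At the maximum speed, friction acts down the slope at its limiting value f = μN. Radially (horizontal, toward centre): N sinθ + μN cosθ = mv²/r. Vertically: N cosθ − μN sinθ = mg.
Dividing: v² = r g (sinθ + μcosθ)/(cosθ − μsinθ).
sinθ + μcosθ = 0.3387 + 0.190×0.9409 = 0.5175; cosθ − μsinθ = 0.9409 − 0.190×0.3387 = 0.8765.
v² = 195 × 9.81 × 0.5175/0.8765 = 1129 m²/s², so v = 33.61 m/s.

33.6 m/s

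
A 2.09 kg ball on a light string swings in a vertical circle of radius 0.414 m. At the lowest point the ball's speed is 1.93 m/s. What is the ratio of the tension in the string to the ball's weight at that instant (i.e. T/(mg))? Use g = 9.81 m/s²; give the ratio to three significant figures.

At the bottom, T − mg = mv²/r, so T = m(v²/r + g) and T/(mg) = v²/(rg) + 1 = (1.93)²/(0.414 × 9.81) + 1 = 0.9172 + 1 = 1.917.

1.92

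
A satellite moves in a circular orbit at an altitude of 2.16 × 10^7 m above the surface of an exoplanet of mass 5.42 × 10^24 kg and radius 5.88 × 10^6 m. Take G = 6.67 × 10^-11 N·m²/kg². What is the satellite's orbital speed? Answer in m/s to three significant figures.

Orbital radius r = R + h = 5.88 × 10^6 + 2.16 × 10^7 = 2.748 × 10^7 m.
Gravity supplies the centripetal force: G M m / r² = m v² / r, so v = √(GM/r).
v = √(6.67 × 10^-11 × 5.42 × 10^24 / 2.748 × 10^7) = √(1.316 × 10^7) = 3627 m/s.

3630 m/s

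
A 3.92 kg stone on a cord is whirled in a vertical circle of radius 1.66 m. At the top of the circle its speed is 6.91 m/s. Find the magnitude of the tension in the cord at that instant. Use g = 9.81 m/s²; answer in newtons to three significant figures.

At the top, both T and the weight mg point inward (toward the centre), so T + mg = mv²/r.
T = m(v²/r − g) = 3.92 × ((6.91)²/1.66 − 9.81) = 3.92 × (28.76 − 9.81) = 3.92 × 18.95 = 74.30 N.

74.3 N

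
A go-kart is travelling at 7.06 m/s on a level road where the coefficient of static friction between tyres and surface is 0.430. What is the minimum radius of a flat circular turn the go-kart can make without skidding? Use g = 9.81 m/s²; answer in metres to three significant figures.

At the limit, μ_s m g = m v²/r, so r_min = v²/(μ_s g) = (7.06)²/(0.430 × 9.81) = 49.84/4.218 = 11.82 m.

11.8 m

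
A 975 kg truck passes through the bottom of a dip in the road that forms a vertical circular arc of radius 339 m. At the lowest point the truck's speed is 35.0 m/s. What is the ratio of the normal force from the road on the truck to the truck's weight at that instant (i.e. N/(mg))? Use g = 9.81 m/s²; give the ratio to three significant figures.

1.37

At the bottom, N − mg = mv²/r, so N = m(v²/r + g) and N/(mg) = v²/(rg) + 1 = (35.0)²/(339 × 9.81) + 1 = 0.3684 + 1 = 1.368.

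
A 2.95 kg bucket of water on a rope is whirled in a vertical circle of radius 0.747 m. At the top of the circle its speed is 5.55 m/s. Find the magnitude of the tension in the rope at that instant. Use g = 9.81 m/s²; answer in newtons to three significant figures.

92.7 N

At the top, both T and the weight mg point inward (toward the centre), so T + mg = mv²/r.
T = m(v²/r − g) = 2.95 × ((5.55)²/0.747 − 9.81) = 2.95 × (41.23 − 9.81) = 2.95 × 31.42 = 92.70 N.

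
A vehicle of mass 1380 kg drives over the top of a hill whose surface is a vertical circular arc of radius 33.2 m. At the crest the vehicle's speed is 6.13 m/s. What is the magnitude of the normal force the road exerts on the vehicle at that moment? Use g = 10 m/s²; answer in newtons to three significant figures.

12200 N

At the crest the centripetal acceleration points downward (toward the centre of the arc), so mg − N = mv²/r.
N = m(g − v²/r) = 1380 × (10.0 − (6.13)²/33.2) = 1380 × (10.0 − 1.132) = 1380 × 8.868 = 12240 N.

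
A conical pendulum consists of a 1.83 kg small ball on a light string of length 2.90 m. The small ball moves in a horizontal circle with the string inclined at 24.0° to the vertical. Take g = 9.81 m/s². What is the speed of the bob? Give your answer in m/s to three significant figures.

The radius of the circle is r = L sinθ = 2.90 × sin 24.0° = 1.180 m.
Horizontally T sinθ = mv²/r and vertically T cosθ = mg, so tanθ = v²/(rg).
v = √(r g tanθ) = √(1.180 × 9.81 × 0.4452) = √5.152 = 2.270 m/s.

2.27 m/s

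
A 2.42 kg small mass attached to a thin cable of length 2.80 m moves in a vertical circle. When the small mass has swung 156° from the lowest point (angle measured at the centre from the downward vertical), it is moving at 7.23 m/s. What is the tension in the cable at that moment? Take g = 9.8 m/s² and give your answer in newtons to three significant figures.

23.5 N

Take the radial direction toward the centre of the circle as positive. The component of the weight along the string toward the centre is −mg cos φ (φ measured from the bottom), so Newton's second law along the string gives T − mg cos φ = m v²/r.
cos 156° = -0.9135, so T = m(v²/r + g cos φ) = 2.42 × ((7.23)²/2.80 + 9.8 × -0.9135) = 2.42 × (18.67 + (-8.953)) = 2.42 × 9.716 = 23.51 N.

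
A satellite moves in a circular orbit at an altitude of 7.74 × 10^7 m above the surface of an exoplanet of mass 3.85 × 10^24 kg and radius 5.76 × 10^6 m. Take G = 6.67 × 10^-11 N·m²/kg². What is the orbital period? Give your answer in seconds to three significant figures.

r = R + h = 5.76 × 10^6 + 7.74 × 10^7 = 8.316 × 10^7 m. Gravity provides the centripetal force: G M m / r² = m v² / r ⇒ v = √(GM/r) = 1757 m/s.
T = 2πr/v = 2π × 8.316 × 10^7 / 1757 = 297300 s.

297000 s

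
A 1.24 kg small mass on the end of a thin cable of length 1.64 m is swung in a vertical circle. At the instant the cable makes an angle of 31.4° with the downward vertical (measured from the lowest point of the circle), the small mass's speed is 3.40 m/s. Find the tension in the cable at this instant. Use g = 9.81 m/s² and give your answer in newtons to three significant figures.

19.1 N

Take the radial direction toward the centre of the circle as positive. The component of the weight along the string toward the centre is −mg cos φ (φ measured from the bottom), so Newton's second law along the string gives T − mg cos φ = m v²/r.
cos 31.4° = 0.8536, so T = m(v²/r + g cos φ) = 1.24 × ((3.40)²/1.64 + 9.81 × 0.8536) = 1.24 × (7.049 + (8.373)) = 1.24 × 15.42 = 19.12 N.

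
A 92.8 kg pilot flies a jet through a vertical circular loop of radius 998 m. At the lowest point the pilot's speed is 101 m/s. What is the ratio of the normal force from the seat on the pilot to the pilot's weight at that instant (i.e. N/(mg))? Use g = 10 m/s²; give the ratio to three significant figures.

At the bottom, N − mg = mv²/r, so N = m(v²/r + g) and N/(mg) = v²/(rg) + 1 = (101)²/(998 × 10.0) + 1 = 1.022 + 1 = 2.022.

2.02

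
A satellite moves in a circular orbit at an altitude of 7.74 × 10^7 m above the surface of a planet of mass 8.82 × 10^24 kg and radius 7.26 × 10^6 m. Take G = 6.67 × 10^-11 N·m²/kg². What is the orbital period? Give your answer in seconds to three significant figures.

202000 s

r = R + h = 7.26 × 10^6 + 7.74 × 10^7 = 8.466 × 10^7 m. Gravity provides the centripetal force: G M m / r² = m v² / r ⇒ v = √(GM/r) = 2636 m/s.
T = 2πr/v = 2π × 8.466 × 10^7 / 2636 = 201800 s.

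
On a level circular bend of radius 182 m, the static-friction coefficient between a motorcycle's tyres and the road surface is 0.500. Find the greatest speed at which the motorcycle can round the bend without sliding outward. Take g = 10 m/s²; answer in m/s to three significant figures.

The only inward force on a level bend is static friction, so at the limit f_s = μ_s N = μ_s m g = m v²/r.
Mass cancels: v_max = √(μ_s g r) = √(0.500 × 10.0 × 182) = √910.0 = 30.17 m/s.

30.2 m/s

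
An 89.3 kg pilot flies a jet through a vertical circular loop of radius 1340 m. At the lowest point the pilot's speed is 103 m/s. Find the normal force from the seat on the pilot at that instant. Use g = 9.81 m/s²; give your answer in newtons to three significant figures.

At the lowest point, N points up (toward the centre) and the weight mg points down (away from the centre), so the net inward force is N − mg = mv²/r.
N = m(v²/r + g) = 89.3 × ((103)²/1340 + 9.81) = 89.3 × (7.917 + 9.81) = 89.3 × 17.73 = 1583 N.

1580 N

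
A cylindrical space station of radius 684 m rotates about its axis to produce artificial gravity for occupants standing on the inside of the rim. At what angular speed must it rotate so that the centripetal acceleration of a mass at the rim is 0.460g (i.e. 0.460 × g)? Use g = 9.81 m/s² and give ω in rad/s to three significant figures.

0.0812 rad/s

Centripetal acceleration a_c = ω²r. Setting ω²r = 0.460g:
ω = √(0.460g / r) = √(0.460 × 9.81 / 684) = √0.006597 = 0.08122 rad/s.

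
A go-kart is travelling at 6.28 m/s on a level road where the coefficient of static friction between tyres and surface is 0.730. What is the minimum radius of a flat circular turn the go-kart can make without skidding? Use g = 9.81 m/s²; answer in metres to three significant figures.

At the limit, μ_s m g = m v²/r, so r_min = v²/(μ_s g) = (6.28)²/(0.730 × 9.81) = 39.44/7.161 = 5.507 m.

5.51 m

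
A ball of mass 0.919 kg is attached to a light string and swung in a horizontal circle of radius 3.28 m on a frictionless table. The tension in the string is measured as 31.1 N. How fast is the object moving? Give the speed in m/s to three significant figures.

10.5 m/s

T = m v²/r ⇒ v = √(T r / m) = √(31.1 × 3.28 / 0.919) = √111.0 = 10.54 m/s.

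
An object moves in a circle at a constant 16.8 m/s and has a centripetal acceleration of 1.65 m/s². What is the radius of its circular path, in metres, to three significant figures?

a_c = v²/r ⇒ r = v²/a_c = (16.8)²/1.65 = 282.2/1.65 = 171.1 m.

171 m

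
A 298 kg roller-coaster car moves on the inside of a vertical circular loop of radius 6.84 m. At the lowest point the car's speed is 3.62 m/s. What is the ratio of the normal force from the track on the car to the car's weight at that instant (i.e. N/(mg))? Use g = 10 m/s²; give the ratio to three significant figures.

1.19

At the bottom, N − mg = mv²/r, so N = m(v²/r + g) and N/(mg) = v²/(rg) + 1 = (3.62)²/(6.84 × 10.0) + 1 = 0.1916 + 1 = 1.192.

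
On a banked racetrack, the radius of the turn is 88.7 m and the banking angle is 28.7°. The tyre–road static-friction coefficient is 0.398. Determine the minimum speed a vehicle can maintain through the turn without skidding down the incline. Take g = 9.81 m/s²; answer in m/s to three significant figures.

10.3 m/s

At the minimum speed, friction acts up the slope at its limiting value f = μN. Radially (horizontal, toward centre): N sinθ − μN cosθ = mv²/r. Vertically: N cosθ + μN sinθ = mg.
Dividing: v² = r g (sinθ − μcosθ)/(cosθ + μsinθ).
sinθ − μcosθ = 0.4802 − 0.398×0.8771 = 0.1311; cosθ + μsinθ = 0.8771 + 0.398×0.4802 = 1.068.
v² = 88.7 × 9.81 × 0.1311/1.068 = 106.8 m²/s², so v = 10.33 m/s.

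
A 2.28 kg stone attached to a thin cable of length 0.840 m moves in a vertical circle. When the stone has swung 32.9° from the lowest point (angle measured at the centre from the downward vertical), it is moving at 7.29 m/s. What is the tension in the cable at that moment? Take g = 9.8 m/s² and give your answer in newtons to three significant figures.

163 N

Take the radial direction toward the centre of the circle as positive. The component of the weight along the string toward the centre is −mg cos φ (φ measured from the bottom), so Newton's second law along the string gives T − mg cos φ = m v²/r.
cos 32.9° = 0.8396, so T = m(v²/r + g cos φ) = 2.28 × ((7.29)²/0.840 + 9.8 × 0.8396) = 2.28 × (63.27 + (8.228)) = 2.28 × 71.50 = 163.0 N.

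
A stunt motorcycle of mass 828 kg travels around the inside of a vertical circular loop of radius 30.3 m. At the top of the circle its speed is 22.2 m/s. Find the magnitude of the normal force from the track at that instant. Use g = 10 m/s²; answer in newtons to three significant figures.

5190 N

At the top, both N and the weight mg point inward (toward the centre), so N + mg = mv²/r.
N = m(v²/r − g) = 828 × ((22.2)²/30.3 − 10.0) = 828 × (16.27 − 10.0) = 828 × 6.265 = 5188 N.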